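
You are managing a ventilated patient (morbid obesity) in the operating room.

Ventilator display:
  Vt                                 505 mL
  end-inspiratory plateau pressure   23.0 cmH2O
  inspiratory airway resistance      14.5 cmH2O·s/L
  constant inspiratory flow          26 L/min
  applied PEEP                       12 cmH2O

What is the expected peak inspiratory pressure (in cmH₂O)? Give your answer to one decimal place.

Flow: 26 L/min ÷ 60 = 0.4333 L/s.
PIP = Pplat + Raw × flow = 23.0 + 14.5 × 0.4333 = 23.0 + 6.283 = 29.283 cmH2O.

29.3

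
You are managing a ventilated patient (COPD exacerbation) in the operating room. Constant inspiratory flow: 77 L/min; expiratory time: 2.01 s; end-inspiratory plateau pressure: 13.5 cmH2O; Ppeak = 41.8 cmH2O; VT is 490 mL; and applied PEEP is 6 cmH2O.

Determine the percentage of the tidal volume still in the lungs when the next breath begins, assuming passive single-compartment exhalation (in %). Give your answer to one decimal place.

24.8

Flow: 77 L/min ÷ 60 = 1.2833 L/s.
R = (PIP − Pplat)/V̇ = (41.8 − 13.5) / 1.2833 = 28.3/1.2833 = 22.053 cmH2O·s/L.
C = Vt/(Pplat − PEEP) = 490.0 / (13.5 − 6) = 490.0/7.5 = 65.333 mL/cmH2O.
τ = R × C = 22.053 × 0.06533 L/cmH2O = 1.441 s.
Fraction remaining at end-expiration = e^(−Te/τ) = e^(−2.01/1.441) = 0.2479 → 24.79%.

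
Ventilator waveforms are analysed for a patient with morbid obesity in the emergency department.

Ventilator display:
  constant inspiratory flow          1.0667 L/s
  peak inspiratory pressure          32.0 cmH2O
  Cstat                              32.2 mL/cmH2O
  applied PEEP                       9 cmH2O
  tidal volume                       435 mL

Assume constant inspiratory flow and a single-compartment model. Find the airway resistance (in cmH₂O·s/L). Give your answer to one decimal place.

8.9

Equation of motion (constant flow): PIP = Vt/C + R·V̇ + PEEP.
R·V̇ = PIP − Vt/C − PEEP = 32.0 − 435/32.2 − 9 = 32.0 − 13.509 − 9 = 9.491 cmH2O.
R = 9.491 / 1.0667 = 8.898 cmH2O·s/L.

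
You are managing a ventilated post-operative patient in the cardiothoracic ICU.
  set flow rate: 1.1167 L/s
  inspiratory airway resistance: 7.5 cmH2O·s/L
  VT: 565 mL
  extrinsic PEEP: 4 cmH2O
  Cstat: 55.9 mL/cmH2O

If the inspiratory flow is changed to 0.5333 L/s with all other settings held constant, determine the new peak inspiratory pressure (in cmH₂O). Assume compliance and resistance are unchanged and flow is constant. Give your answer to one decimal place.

18.1

PIP = Vt/C + R·V̇ + PEEP (constant-flow equation of motion).
Only the resistive term changes: ΔPIP = R × ΔV̇ = 7.5 × (0.5333 − 1.1167) = 7.5 × -0.5834 = -4.376 cmH2O.
Original PIP = 565/55.9 + 7.5×1.1167 + 4 = 22.483 cmH2O; new PIP = 22.483 + (-4.376) = 18.107 cmH2O.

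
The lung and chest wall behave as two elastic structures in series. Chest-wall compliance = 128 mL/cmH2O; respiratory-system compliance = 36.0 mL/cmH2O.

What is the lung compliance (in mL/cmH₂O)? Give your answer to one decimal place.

50.1

1/CL = 1/Crs − 1/Ccw.
1/CL = 1/36.0 − 1/128 = 0.01997.
CL = 50.075 mL/cmH2O.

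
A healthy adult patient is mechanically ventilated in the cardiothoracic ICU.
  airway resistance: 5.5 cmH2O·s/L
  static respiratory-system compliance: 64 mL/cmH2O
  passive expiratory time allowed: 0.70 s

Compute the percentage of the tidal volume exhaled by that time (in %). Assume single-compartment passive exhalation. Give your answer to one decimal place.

86.3

τ = R × C = 5.5 × 64 mL/cmH2O = 5.5 × 0.064 L/cmH2O = 0.352 s.
Passive exhalation: V(t)/V₀ = e^(−t/τ) = e^(−0.70/0.352) = 0.1369.
Fraction exhaled = 1 − 0.1369 = 0.8631 → 86.31%.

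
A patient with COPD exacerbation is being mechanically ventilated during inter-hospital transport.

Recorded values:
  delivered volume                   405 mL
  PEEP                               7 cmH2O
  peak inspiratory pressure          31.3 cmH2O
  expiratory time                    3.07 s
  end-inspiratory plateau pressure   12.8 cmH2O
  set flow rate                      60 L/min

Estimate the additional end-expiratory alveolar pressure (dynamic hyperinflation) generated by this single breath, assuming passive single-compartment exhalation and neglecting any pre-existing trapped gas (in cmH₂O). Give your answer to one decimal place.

Flow: 60 L/min ÷ 60 = 1 L/s.
R = (PIP − Pplat)/V̇ = (31.3 − 12.8) / 1 = 18.5/1 = 18.5 cmH2O·s/L.
C = Vt/(Pplat − PEEP) = 405.0 / (12.8 − 7) = 405.0/5.8 = 69.828 mL/cmH2O.
τ = R × C = 18.5 × 0.06983 L/cmH2O = 1.292 s.
Fraction remaining = e^(−Te/τ) = e^(−3.07/1.292) = 0.09291; trapped volume = 405.0 × 0.09291 = 37.629 mL.
Additional alveolar pressure from trapping ≈ V_trapped / C = 37.629 / 69.828 = 0.5389 cmH2O.

0.5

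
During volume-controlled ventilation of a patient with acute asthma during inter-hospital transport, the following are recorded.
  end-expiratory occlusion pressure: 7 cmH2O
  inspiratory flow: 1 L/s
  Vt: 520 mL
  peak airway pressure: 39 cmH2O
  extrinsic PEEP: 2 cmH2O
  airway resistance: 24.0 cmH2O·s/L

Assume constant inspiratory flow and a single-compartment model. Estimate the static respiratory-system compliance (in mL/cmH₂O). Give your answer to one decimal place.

Total PEEP = 7 cmH2O (set 2 + intrinsic 5); this is the baseline alveolar pressure.
Equation of motion (constant flow): PIP = Vt/C + R·V̇ + PEEP.
Vt/C = PIP − R·V̇ − PEEP = 39 − 24.0×1 − 7 = 39 − 24.0 − 7 = 8.0 cmH2O.
C = Vt / 8.0 = 520 / 8.0 = 65.0 mL/cmH2O.

65.0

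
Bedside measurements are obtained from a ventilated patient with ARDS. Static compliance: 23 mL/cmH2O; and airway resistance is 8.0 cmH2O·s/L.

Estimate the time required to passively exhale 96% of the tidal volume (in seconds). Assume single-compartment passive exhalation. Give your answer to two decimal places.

0.59

τ = R × C = 8.0 × 23 mL/cmH2O = 8.0 × 0.023 L/cmH2O = 0.184 s.
Exhaled fraction f = 1 − e^(−t/τ) → t = −τ·ln(1 − f) = −0.184·ln(0.04) = 0.5923 s.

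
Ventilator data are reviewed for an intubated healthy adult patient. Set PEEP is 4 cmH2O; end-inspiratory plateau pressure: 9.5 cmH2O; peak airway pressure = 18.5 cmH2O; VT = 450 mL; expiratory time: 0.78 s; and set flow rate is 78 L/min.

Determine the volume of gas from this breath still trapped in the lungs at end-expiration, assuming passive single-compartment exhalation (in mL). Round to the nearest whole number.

114

Flow: 78 L/min ÷ 60 = 1.3 L/s.
R = (PIP − Pplat)/V̇ = (18.5 − 9.5) / 1.3 = 9.0/1.3 = 6.923 cmH2O·s/L.
C = Vt/(Pplat − PEEP) = 450.0 / (9.5 − 4) = 450.0/5.5 = 81.818 mL/cmH2O.
τ = R × C = 6.923 × 0.08182 L/cmH2O = 0.5664 s.
Fraction remaining = e^(−Te/τ) = e^(−0.78/0.5664) = 0.2523.
Trapped volume = 450.0 × 0.2523 = 113.54 mL.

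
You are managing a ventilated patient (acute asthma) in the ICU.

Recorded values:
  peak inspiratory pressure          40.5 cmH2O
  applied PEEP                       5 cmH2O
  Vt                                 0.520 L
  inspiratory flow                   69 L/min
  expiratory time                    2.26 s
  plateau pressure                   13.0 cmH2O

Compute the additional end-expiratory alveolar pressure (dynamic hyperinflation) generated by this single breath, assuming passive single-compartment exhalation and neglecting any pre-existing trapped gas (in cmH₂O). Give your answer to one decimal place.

Flow: 69 L/min ÷ 60 = 1.15 L/s.
R = (PIP − Pplat)/V̇ = (40.5 − 13.0) / 1.15 = 27.5/1.15 = 23.913 cmH2O·s/L.
C = Vt/(Pplat − PEEP) = 520.0 / (13.0 − 5) = 520.0/8.0 = 65.0 mL/cmH2O.
τ = R × C = 23.913 × 0.065 L/cmH2O = 1.554 s.
Fraction remaining = e^(−Te/τ) = e^(−2.26/1.554) = 0.2336; trapped volume = 520.0 × 0.2336 = 121.47 mL.
Additional alveolar pressure from trapping ≈ V_trapped / C = 121.47 / 65.0 = 1.869 cmH2O.

1.9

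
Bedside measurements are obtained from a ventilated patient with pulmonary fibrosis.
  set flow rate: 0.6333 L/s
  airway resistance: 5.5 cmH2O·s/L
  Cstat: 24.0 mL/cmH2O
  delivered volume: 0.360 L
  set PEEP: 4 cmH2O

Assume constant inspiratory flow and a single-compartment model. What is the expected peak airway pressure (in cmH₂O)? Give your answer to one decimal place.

22.5

Equation of motion (constant flow): PIP = Vt/C + R·V̇ + PEEP.
PIP = 360/24.0 + 5.5×0.6333 + 4 = 15.0 + 3.483 + 4 = 22.483 cmH2O.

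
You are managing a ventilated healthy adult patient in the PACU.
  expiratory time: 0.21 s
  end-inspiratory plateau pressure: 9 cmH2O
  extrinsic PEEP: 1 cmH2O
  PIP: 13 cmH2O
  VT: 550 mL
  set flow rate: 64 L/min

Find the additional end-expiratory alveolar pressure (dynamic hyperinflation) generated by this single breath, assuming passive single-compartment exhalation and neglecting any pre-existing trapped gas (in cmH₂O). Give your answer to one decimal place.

Flow: 64 L/min ÷ 60 = 1.0667 L/s.
R = (PIP − Pplat)/V̇ = (13 − 9) / 1.0667 = 4.0/1.0667 = 3.75 cmH2O·s/L.
C = Vt/(Pplat − PEEP) = 550.0 / (9 − 1) = 550.0/8.0 = 68.75 mL/cmH2O.
τ = R × C = 3.75 × 0.06875 L/cmH2O = 0.2578 s.
Fraction remaining = e^(−Te/τ) = e^(−0.21/0.2578) = 0.4428; trapped volume = 550.0 × 0.4428 = 243.54 mL.
Additional alveolar pressure from trapping ≈ V_trapped / C = 243.54 / 68.75 = 3.542 cmH2O.

3.5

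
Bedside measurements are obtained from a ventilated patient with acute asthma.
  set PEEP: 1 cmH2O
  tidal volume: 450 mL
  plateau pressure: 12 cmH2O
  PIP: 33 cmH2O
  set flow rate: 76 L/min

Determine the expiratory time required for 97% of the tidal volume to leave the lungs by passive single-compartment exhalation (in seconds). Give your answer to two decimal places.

2.38

Flow: 76 L/min ÷ 60 = 1.2667 L/s.
R = (PIP − Pplat)/V̇ = (33 − 12) / 1.2667 = 21.0/1.2667 = 16.579 cmH2O·s/L.
C = Vt/(Pplat − PEEP) = 450.0 / (12 − 1) = 450.0/11.0 = 40.909 mL/cmH2O.
τ = R × C = 16.579 × 0.04091 L/cmH2O = 0.6782 s.
t = −τ·ln(1 − 0.97) = −0.6782·ln(0.03) = 2.378 s.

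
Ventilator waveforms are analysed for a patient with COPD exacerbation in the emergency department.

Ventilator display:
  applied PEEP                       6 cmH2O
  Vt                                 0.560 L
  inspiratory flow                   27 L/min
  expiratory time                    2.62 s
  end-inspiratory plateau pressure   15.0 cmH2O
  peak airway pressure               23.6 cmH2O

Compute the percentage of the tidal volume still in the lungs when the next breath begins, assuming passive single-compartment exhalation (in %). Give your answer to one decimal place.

11.0

Flow: 27 L/min ÷ 60 = 0.45 L/s.
R = (PIP − Pplat)/V̇ = (23.6 − 15.0) / 0.45 = 8.6/0.45 = 19.111 cmH2O·s/L.
C = Vt/(Pplat − PEEP) = 560.0 / (15.0 − 6) = 560.0/9.0 = 62.222 mL/cmH2O.
τ = R × C = 19.111 × 0.06222 L/cmH2O = 1.189 s.
Fraction remaining at end-expiration = e^(−Te/τ) = e^(−2.62/1.189) = 0.1104 → 11.04%.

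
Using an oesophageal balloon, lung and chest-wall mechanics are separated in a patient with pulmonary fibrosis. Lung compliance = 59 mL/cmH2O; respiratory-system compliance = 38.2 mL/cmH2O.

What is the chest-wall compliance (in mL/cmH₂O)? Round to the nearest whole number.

1/Ccw = 1/Crs − 1/CL.
1/Ccw = 1/38.2 − 1/59 = 0.009229.
Ccw = 108.35 mL/cmH2O.

108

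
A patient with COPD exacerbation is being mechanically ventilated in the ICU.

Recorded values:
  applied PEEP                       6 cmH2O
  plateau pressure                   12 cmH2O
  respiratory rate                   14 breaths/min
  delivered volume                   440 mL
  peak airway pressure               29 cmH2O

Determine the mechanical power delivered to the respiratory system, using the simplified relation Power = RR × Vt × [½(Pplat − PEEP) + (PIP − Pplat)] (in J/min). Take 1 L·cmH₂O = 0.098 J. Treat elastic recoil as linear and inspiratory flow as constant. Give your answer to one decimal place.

12.1

Per-breath work = Vt × [½(Pplat−PEEP) + (PIP−Pplat)] = 0.440 × [0.5×6.0 + 17.0] = 0.440 × 20.0 = 8.8 L·cmH2O.
Power = 14 × 8.8 = 123.2 L·cmH2O/min.
× 0.098 J/(L·cmH2O) → 12.074 J/min.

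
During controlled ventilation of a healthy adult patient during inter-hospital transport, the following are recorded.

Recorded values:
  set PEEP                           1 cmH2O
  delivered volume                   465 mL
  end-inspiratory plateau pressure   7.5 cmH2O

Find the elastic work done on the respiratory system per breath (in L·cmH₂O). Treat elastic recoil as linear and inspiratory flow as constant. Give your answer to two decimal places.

1.51

Elastic work ≈ ½ × (Pplat − PEEP) × Vt = 0.5 × (7.5 − 1) × 0.465 L = 0.5 × 6.5 × 0.465 = 1.511 L·cmH2O.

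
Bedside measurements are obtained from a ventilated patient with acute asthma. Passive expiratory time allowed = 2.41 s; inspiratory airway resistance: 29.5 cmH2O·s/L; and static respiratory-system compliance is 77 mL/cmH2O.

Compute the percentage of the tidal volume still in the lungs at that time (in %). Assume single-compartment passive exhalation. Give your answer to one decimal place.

34.6

τ = R × C = 29.5 × 77 mL/cmH2O = 29.5 × 0.077 L/cmH2O = 2.272 s.
Passive exhalation: V(t)/V₀ = e^(−t/τ) = e^(−2.41/2.272) = 0.3462.
Fraction remaining = 0.3462 → 34.62%.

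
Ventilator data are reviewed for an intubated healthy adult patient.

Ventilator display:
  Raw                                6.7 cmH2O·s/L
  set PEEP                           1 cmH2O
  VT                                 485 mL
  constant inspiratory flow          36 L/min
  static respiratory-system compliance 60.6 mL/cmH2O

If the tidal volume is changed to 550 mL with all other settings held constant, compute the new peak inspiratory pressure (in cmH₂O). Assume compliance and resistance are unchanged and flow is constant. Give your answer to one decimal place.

14.1

Flow: 36 L/min ÷ 60 = 0.6 L/s.
PIP = Vt/C + R·V̇ + PEEP (constant-flow equation of motion).
Only the elastic term changes: ΔPIP = ΔVt / C = (550 − 485) / 60.6 = 1.073 cmH2O.
Original PIP = 485/60.6 + 6.7×0.6 + 1 = 13.023 cmH2O; new PIP = 13.023 + (1.073) = 14.096 cmH2O.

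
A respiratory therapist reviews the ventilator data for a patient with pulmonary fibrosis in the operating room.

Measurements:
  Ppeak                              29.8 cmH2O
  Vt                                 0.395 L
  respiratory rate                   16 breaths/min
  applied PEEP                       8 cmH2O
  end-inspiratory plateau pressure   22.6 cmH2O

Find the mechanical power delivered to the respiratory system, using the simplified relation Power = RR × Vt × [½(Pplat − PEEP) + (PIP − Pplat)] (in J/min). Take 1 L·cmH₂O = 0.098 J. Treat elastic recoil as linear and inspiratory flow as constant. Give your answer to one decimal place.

Per-breath work = Vt × [½(Pplat−PEEP) + (PIP−Pplat)] = 0.395 × [0.5×14.6 + 7.2] = 0.395 × 14.5 = 5.728 L·cmH2O.
Power = 16 × 5.728 = 91.648 L·cmH2O/min.
× 0.098 J/(L·cmH2O) → 8.982 J/min.

9.0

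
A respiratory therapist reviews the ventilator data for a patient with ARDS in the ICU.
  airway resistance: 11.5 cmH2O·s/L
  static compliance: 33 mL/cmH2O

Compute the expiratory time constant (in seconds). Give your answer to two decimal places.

0.38

τ = R × C = 11.5 × 33 mL/cmH2O = 11.5 × 0.033 L/cmH2O = 0.3795 s.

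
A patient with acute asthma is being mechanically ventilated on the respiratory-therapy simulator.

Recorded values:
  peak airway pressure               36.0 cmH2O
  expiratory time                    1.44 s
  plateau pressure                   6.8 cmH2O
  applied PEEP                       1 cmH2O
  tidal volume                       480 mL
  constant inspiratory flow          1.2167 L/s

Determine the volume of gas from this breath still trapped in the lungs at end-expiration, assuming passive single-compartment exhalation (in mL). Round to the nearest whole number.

232

R = (PIP − Pplat)/V̇ = (36.0 − 6.8) / 1.2167 = 29.2/1.2167 = 23.999 cmH2O·s/L.
C = Vt/(Pplat − PEEP) = 480.0 / (6.8 − 1) = 480.0/5.8 = 82.759 mL/cmH2O.
τ = R × C = 23.999 × 0.08276 L/cmH2O = 1.986 s.
Fraction remaining = e^(−Te/τ) = e^(−1.44/1.986) = 0.4843.
Trapped volume = 480.0 × 0.4843 = 232.46 mL.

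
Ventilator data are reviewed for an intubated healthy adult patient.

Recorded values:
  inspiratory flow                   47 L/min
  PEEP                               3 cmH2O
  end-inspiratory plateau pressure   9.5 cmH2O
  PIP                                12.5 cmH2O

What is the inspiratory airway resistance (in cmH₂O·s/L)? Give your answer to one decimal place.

3.8

Flow: 47 L/min ÷ 60 = 0.7833 L/s.
Raw = (PIP − Pplat) / flow = (12.5 − 9.5) / 0.7833 = 3.0 / 0.7833 = 3.83 cmH2O·s/L.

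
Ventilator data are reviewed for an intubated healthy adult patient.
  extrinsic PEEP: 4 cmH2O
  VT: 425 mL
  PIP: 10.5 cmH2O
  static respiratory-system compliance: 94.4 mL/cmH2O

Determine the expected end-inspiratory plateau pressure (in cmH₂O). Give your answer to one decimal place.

8.5

Pplat = PEEP + Vt / Cstat = 4 + 425 / 94.4 = 4 + 4.502 = 8.502 cmH2O.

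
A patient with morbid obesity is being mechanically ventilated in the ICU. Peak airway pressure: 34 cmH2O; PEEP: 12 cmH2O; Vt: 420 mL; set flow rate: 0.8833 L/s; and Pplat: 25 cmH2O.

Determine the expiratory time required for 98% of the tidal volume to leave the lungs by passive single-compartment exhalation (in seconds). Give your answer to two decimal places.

1.29

R = (PIP − Pplat)/V̇ = (34 − 25) / 0.8833 = 9.0/0.8833 = 10.189 cmH2O·s/L.
C = Vt/(Pplat − PEEP) = 420.0 / (25 − 12) = 420.0/13.0 = 32.308 mL/cmH2O.
τ = R × C = 10.189 × 0.03231 L/cmH2O = 0.3292 s.
t = −τ·ln(1 − 0.98) = −0.3292·ln(0.02) = 1.288 s.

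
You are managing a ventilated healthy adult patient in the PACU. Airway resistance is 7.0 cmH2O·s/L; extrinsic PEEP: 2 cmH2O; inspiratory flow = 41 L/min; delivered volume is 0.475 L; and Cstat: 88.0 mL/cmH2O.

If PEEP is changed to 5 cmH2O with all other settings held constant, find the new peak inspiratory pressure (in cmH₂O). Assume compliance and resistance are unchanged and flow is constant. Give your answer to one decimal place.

15.2

Flow: 41 L/min ÷ 60 = 0.6833 L/s.
PIP = Vt/C + R·V̇ + PEEP (constant-flow equation of motion).
Only the baseline term changes: ΔPIP = ΔPEEP = 5 − 2 = 3.0 cmH2O.
Original PIP = 475/88.0 + 7.0×0.6833 + 2 = 12.181 cmH2O; new PIP = 12.181 + (3.0) = 15.181 cmH2O.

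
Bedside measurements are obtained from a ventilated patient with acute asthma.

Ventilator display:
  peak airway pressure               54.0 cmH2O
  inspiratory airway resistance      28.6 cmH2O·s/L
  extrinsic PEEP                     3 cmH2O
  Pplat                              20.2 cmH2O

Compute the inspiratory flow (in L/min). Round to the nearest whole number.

flow = (PIP − Pplat) / Raw = (54.0 − 20.2) / 28.6 = 1.182 L/s × 60 = 70.92 L/min.

71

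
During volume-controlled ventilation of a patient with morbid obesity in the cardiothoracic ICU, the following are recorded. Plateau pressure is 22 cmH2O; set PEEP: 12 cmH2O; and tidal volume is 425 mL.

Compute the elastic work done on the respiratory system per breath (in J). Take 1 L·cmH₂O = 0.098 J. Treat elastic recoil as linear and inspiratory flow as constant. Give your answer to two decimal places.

Elastic work ≈ ½ × (Pplat − PEEP) × Vt = 0.5 × (22 − 12) × 0.425 L = 0.5 × 10.0 × 0.425 = 2.125 L·cmH2O.
× 0.098 J/(L·cmH2O) → 0.2083 J.

0.21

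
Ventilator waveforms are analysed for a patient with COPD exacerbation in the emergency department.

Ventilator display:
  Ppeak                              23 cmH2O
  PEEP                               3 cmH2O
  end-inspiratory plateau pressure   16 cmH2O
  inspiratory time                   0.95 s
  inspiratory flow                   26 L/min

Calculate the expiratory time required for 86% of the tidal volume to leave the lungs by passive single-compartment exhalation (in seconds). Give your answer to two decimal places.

1.01

Flow: 26 L/min ÷ 60 = 0.4333 L/s.
Vt = flow × Ti = 0.4333 L/s × 0.95 s × 1000 mL/L = 411.64 mL.
R = (PIP − Pplat)/V̇ = (23 − 16) / 0.4333 = 7.0/0.4333 = 16.155 cmH2O·s/L.
C = Vt/(Pplat − PEEP) = 411.64 / (16 − 3) = 411.64/13.0 = 31.665 mL/cmH2O.
τ = R × C = 16.155 × 0.03167 L/cmH2O = 0.5116 s.
t = −τ·ln(1 − 0.86) = −0.5116·ln(0.14) = 1.006 s.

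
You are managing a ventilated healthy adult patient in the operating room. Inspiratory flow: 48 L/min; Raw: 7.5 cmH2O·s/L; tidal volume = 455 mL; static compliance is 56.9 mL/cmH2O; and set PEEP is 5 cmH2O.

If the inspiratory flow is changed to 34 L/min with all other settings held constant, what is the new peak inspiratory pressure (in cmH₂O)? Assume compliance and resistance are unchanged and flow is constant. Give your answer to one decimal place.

Flow: 48 L/min ÷ 60 = 0.8 L/s.
New flow: 34 L/min ÷ 60 = 0.5667 L/s.
PIP = Vt/C + R·V̇ + PEEP (constant-flow equation of motion).
Only the resistive term changes: ΔPIP = R × ΔV̇ = 7.5 × (0.5667 − 0.8) = 7.5 × -0.2333 = -1.75 cmH2O.
Original PIP = 455/56.9 + 7.5×0.8 + 5 = 18.996 cmH2O; new PIP = 18.996 + (-1.75) = 17.246 cmH2O.

17.2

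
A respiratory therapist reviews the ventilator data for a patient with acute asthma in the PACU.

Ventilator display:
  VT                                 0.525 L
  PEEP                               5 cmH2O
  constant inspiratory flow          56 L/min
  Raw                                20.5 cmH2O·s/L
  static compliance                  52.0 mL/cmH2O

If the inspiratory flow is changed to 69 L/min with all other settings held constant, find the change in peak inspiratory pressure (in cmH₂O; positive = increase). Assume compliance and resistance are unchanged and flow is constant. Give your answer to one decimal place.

4.4

Flow: 56 L/min ÷ 60 = 0.9333 L/s.
New flow: 69 L/min ÷ 60 = 1.15 L/s.
PIP = Vt/C + R·V̇ + PEEP (constant-flow equation of motion).
Only the resistive term changes: ΔPIP = R × ΔV̇ = 20.5 × (1.15 − 0.9333) = 20.5 × 0.2167 = 4.442 cmH2O.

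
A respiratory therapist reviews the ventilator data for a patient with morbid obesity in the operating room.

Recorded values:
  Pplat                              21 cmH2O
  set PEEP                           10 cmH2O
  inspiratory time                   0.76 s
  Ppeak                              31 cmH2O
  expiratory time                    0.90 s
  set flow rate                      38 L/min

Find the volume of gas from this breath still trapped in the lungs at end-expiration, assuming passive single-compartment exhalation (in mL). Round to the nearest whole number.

131

Flow: 38 L/min ÷ 60 = 0.6333 L/s.
Vt = flow × Ti = 0.6333 L/s × 0.76 s × 1000 mL/L = 481.31 mL.
R = (PIP − Pplat)/V̇ = (31 − 21) / 0.6333 = 10.0/0.6333 = 15.79 cmH2O·s/L.
C = Vt/(Pplat − PEEP) = 481.31 / (21 − 10) = 481.31/11.0 = 43.755 mL/cmH2O.
τ = R × C = 15.79 × 0.04376 L/cmH2O = 0.691 s.
Fraction remaining = e^(−Te/τ) = e^(−0.90/0.691) = 0.2719.
Trapped volume = 481.31 × 0.2719 = 130.87 mL.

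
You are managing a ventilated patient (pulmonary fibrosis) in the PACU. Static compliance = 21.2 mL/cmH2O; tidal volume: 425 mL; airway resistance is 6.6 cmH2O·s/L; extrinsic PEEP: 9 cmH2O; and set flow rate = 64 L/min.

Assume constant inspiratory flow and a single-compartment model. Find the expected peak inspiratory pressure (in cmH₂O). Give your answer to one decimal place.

Flow: 64 L/min ÷ 60 = 1.0667 L/s.
Equation of motion (constant flow): PIP = Vt/C + R·V̇ + PEEP.
PIP = 425/21.2 + 6.6×1.0667 + 9 = 20.047 + 7.04 + 9 = 36.087 cmH2O.

36.1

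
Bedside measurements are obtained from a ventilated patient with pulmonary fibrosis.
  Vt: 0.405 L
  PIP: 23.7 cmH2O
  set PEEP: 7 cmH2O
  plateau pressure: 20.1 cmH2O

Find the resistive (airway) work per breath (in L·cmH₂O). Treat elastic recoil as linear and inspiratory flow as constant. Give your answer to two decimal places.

With constant inspiratory flow the resistive pressure is constant at PIP − Pplat = 23.7 − 20.1 = 3.6 cmH2O, so resistive work = 3.6 × 0.405 = 1.458 L·cmH2O.

1.46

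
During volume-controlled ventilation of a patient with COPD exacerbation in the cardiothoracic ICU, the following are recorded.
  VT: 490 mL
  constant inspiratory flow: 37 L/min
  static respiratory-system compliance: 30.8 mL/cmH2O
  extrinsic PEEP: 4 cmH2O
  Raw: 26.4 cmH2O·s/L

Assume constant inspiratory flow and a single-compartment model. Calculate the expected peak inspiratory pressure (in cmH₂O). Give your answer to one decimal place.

36.2

Flow: 37 L/min ÷ 60 = 0.6167 L/s.
Equation of motion (constant flow): PIP = Vt/C + R·V̇ + PEEP.
PIP = 490/30.8 + 26.4×0.6167 + 4 = 15.909 + 16.281 + 4 = 36.19 cmH2O.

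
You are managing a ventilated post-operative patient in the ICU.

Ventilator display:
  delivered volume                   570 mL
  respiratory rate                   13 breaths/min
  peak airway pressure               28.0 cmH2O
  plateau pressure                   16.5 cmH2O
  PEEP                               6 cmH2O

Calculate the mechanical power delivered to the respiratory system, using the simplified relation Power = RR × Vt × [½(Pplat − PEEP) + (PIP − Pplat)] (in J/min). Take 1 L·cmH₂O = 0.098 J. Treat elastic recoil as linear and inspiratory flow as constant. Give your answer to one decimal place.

12.2

Per-breath work = Vt × [½(Pplat−PEEP) + (PIP−Pplat)] = 0.570 × [0.5×10.5 + 11.5] = 0.570 × 16.75 = 9.548 L·cmH2O.
Power = 13 × 9.548 = 124.12 L·cmH2O/min.
× 0.098 J/(L·cmH2O) → 12.164 J/min.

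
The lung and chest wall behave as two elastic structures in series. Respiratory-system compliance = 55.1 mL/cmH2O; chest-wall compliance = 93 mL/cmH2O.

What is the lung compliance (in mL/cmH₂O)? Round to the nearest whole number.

1/CL = 1/Crs − 1/Ccw.
1/CL = 1/55.1 − 1/93 = 0.007396.
CL = 135.21 mL/cmH2O.

135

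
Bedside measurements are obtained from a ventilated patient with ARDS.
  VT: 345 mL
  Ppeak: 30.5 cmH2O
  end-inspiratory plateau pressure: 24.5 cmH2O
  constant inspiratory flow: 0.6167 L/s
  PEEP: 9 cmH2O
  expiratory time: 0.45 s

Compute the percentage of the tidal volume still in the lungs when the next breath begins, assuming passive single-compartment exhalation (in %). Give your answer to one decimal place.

R = (PIP − Pplat)/V̇ = (30.5 − 24.5) / 0.6167 = 6.0/0.6167 = 9.729 cmH2O·s/L.
C = Vt/(Pplat − PEEP) = 345.0 / (24.5 − 9) = 345.0/15.5 = 22.258 mL/cmH2O.
τ = R × C = 9.729 × 0.02226 L/cmH2O = 0.2166 s.
Fraction remaining at end-expiration = e^(−Te/τ) = e^(−0.45/0.2166) = 0.1252 → 12.52%.

12.5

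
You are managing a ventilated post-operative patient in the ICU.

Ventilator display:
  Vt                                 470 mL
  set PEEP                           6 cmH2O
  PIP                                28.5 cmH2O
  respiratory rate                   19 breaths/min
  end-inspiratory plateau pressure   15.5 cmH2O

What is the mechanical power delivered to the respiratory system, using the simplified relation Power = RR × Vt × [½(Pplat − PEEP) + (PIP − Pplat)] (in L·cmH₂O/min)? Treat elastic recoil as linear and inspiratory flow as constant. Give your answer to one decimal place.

158.5

Per-breath work = Vt × [½(Pplat−PEEP) + (PIP−Pplat)] = 0.470 × [0.5×9.5 + 13.0] = 0.470 × 17.75 = 8.343 L·cmH2O.
Power = 19 × 8.343 = 158.52 L·cmH2O/min.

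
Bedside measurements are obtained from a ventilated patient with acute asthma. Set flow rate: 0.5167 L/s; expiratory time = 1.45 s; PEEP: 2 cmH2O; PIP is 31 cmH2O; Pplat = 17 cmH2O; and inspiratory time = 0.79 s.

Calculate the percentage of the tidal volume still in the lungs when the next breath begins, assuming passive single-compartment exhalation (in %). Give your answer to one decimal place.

Vt = flow × Ti = 0.5167 L/s × 0.79 s × 1000 mL/L = 408.19 mL.
R = (PIP − Pplat)/V̇ = (31 − 17) / 0.5167 = 14.0/0.5167 = 27.095 cmH2O·s/L.
C = Vt/(Pplat − PEEP) = 408.19 / (17 − 2) = 408.19/15.0 = 27.213 mL/cmH2O.
τ = R × C = 27.095 × 0.02721 L/cmH2O = 0.7373 s.
Fraction remaining at end-expiration = e^(−Te/τ) = e^(−1.45/0.7373) = 0.1399 → 13.99%.

14.0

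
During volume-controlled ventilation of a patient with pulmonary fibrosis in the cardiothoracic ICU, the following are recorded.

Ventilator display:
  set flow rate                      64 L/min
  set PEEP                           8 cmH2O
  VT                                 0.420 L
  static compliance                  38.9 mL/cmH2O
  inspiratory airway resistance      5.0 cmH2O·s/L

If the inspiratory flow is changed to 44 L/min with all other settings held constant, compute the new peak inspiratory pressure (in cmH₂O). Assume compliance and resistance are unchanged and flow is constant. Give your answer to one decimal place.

22.5

Flow: 64 L/min ÷ 60 = 1.0667 L/s.
New flow: 44 L/min ÷ 60 = 0.7333 L/s.
PIP = Vt/C + R·V̇ + PEEP (constant-flow equation of motion).
Only the resistive term changes: ΔPIP = R × ΔV̇ = 5.0 × (0.7333 − 1.0667) = 5.0 × -0.3334 = -1.667 cmH2O.
Original PIP = 420/38.9 + 5.0×1.0667 + 8 = 24.13 cmH2O; new PIP = 24.13 + (-1.667) = 22.463 cmH2O.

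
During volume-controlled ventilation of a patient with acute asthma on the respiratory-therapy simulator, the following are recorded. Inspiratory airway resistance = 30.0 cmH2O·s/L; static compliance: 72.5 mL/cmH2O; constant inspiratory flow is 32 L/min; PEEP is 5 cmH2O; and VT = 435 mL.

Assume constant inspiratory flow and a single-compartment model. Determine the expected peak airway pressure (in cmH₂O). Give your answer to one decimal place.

27.0

Flow: 32 L/min ÷ 60 = 0.5333 L/s.
Equation of motion (constant flow): PIP = Vt/C + R·V̇ + PEEP.
PIP = 435/72.5 + 30.0×0.5333 + 5 = 6.0 + 15.999 + 5 = 26.999 cmH2O.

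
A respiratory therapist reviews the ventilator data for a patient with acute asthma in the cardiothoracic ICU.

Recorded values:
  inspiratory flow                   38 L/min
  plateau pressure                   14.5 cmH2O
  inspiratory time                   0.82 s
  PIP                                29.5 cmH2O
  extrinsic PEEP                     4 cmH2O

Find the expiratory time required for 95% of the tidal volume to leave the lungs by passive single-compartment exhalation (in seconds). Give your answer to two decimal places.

3.51

Flow: 38 L/min ÷ 60 = 0.6333 L/s.
Vt = flow × Ti = 0.6333 L/s × 0.82 s × 1000 mL/L = 519.31 mL.
R = (PIP − Pplat)/V̇ = (29.5 − 14.5) / 0.6333 = 15.0/0.6333 = 23.685 cmH2O·s/L.
C = Vt/(Pplat − PEEP) = 519.31 / (14.5 − 4) = 519.31/10.5 = 49.458 mL/cmH2O.
τ = R × C = 23.685 × 0.04946 L/cmH2O = 1.171 s.
t = −τ·ln(1 − 0.95) = −1.171·ln(0.05) = 3.508 s.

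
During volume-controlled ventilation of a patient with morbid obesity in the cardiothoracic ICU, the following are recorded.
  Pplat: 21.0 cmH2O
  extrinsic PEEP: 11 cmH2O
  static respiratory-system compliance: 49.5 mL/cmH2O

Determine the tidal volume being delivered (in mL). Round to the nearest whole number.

495

Vt = Cstat × (Pplat − PEEP) = 49.5 × (21.0 − 11) = 49.5 × 10.0 = 495.0 mL.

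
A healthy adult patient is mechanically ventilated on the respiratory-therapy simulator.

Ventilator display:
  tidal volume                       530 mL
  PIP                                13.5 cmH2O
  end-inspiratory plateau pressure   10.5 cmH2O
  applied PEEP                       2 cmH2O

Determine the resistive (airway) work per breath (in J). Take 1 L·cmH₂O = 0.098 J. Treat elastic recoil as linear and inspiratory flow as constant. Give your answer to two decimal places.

With constant inspiratory flow the resistive pressure is constant at PIP − Pplat = 13.5 − 10.5 = 3.0 cmH2O, so resistive work = 3.0 × 0.530 = 1.59 L·cmH2O.
× 0.098 J/(L·cmH2O) → 0.1558 J.

0.16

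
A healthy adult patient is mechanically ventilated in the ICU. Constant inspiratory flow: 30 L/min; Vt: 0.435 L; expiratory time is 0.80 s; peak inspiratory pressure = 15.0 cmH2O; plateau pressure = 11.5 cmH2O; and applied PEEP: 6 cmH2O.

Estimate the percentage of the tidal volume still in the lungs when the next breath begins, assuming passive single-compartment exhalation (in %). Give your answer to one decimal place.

Flow: 30 L/min ÷ 60 = 0.5 L/s.
R = (PIP − Pplat)/V̇ = (15.0 − 11.5) / 0.5 = 3.5/0.5 = 7.0 cmH2O·s/L.
C = Vt/(Pplat − PEEP) = 435.0 / (11.5 − 6) = 435.0/5.5 = 79.091 mL/cmH2O.
τ = R × C = 7.0 × 0.07909 L/cmH2O = 0.5536 s.
Fraction remaining at end-expiration = e^(−Te/τ) = e^(−0.80/0.5536) = 0.2357 → 23.57%.

23.6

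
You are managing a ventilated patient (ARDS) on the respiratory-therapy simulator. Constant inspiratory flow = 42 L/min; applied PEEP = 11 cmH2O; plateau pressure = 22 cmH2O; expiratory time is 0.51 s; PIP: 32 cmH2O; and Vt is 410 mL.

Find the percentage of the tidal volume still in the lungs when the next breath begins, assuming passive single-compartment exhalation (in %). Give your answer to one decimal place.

Flow: 42 L/min ÷ 60 = 0.7 L/s.
R = (PIP − Pplat)/V̇ = (32 − 22) / 0.7 = 10.0/0.7 = 14.286 cmH2O·s/L.
C = Vt/(Pplat − PEEP) = 410.0 / (22 − 11) = 410.0/11.0 = 37.273 mL/cmH2O.
τ = R × C = 14.286 × 0.03727 L/cmH2O = 0.5324 s.
Fraction remaining at end-expiration = e^(−Te/τ) = e^(−0.51/0.5324) = 0.3837 → 38.37%.

38.4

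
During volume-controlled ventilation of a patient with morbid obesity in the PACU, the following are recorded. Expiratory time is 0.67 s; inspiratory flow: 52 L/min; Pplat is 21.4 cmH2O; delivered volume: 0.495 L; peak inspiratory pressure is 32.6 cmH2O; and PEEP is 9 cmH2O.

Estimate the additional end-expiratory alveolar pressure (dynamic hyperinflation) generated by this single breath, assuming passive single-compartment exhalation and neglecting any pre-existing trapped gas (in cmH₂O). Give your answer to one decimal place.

3.4

Flow: 52 L/min ÷ 60 = 0.8667 L/s.
R = (PIP − Pplat)/V̇ = (32.6 − 21.4) / 0.8667 = 11.2/0.8667 = 12.923 cmH2O·s/L.
C = Vt/(Pplat − PEEP) = 495.0 / (21.4 − 9) = 495.0/12.4 = 39.919 mL/cmH2O.
τ = R × C = 12.923 × 0.03992 L/cmH2O = 0.5159 s.
Fraction remaining = e^(−Te/τ) = e^(−0.67/0.5159) = 0.2729; trapped volume = 495.0 × 0.2729 = 135.09 mL.
Additional alveolar pressure from trapping ≈ V_trapped / C = 135.09 / 39.919 = 3.384 cmH2O.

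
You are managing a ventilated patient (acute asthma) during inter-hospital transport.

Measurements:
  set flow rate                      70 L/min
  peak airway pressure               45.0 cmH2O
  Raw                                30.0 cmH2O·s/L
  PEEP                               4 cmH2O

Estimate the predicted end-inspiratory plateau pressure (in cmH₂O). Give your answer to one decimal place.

Flow: 70 L/min ÷ 60 = 1.1667 L/s.
Pplat = PIP − Raw × flow = 45.0 − 30.0 × 1.1667 = 45.0 − 35.001 = 9.999 cmH2O.

10.0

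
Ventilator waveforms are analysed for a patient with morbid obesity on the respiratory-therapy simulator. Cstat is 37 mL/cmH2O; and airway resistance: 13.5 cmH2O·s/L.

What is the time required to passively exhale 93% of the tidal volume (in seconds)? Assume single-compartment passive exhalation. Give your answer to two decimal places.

τ = R × C = 13.5 × 37 mL/cmH2O = 13.5 × 0.037 L/cmH2O = 0.4995 s.
Exhaled fraction f = 1 − e^(−t/τ) → t = −τ·ln(1 − f) = −0.4995·ln(0.07) = 1.328 s.

1.33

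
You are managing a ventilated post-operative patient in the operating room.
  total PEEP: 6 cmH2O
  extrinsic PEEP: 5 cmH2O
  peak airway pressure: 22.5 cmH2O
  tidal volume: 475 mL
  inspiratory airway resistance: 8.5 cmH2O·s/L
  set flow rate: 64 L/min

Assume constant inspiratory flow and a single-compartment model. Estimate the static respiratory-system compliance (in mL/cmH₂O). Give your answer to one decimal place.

Flow: 64 L/min ÷ 60 = 1.0667 L/s.
Total PEEP = 6 cmH2O (set 5 + intrinsic 1); this is the baseline alveolar pressure.
Equation of motion (constant flow): PIP = Vt/C + R·V̇ + PEEP.
Vt/C = PIP − R·V̇ − PEEP = 22.5 − 8.5×1.0667 − 6 = 22.5 − 9.067 − 6 = 7.433 cmH2O.
C = Vt / 7.433 = 475 / 7.433 = 63.904 mL/cmH2O.

63.9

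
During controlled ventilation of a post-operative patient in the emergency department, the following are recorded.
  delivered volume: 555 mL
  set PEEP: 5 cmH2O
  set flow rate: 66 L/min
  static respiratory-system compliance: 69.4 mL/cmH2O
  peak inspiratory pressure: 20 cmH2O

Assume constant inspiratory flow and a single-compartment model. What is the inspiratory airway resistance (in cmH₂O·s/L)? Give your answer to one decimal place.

6.4

Flow: 66 L/min ÷ 60 = 1.1 L/s.
Equation of motion (constant flow): PIP = Vt/C + R·V̇ + PEEP.
R·V̇ = PIP − Vt/C − PEEP = 20 − 555/69.4 − 5 = 20 − 7.997 − 5 = 7.003 cmH2O.
R = 7.003 / 1.1 = 6.366 cmH2O·s/L.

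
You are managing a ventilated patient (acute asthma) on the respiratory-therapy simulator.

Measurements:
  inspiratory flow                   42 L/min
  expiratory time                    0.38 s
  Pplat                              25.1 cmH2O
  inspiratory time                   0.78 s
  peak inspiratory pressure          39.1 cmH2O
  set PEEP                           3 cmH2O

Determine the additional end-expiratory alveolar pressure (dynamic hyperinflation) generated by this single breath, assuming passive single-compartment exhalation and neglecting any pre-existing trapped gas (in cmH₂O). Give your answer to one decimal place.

Flow: 42 L/min ÷ 60 = 0.7 L/s.
Vt = flow × Ti = 0.7 L/s × 0.78 s × 1000 mL/L = 546.0 mL.
R = (PIP − Pplat)/V̇ = (39.1 − 25.1) / 0.7 = 14.0/0.7 = 20.0 cmH2O·s/L.
C = Vt/(Pplat − PEEP) = 546.0 / (25.1 − 3) = 546.0/22.1 = 24.706 mL/cmH2O.
τ = R × C = 20.0 × 0.02471 L/cmH2O = 0.4942 s.
Fraction remaining = e^(−Te/τ) = e^(−0.38/0.4942) = 0.4635; trapped volume = 546.0 × 0.4635 = 253.07 mL.
Additional alveolar pressure from trapping ≈ V_trapped / C = 253.07 / 24.706 = 10.243 cmH2O.

10.2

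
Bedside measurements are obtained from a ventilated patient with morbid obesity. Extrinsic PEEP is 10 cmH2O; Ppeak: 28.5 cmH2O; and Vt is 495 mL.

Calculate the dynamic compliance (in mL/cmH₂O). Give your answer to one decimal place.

26.8

Dynamic compliance = Vt / (PIP − PEEP) = 495 / (28.5 − 10) = 495 / 18.5 = 26.757 mL/cmH2O.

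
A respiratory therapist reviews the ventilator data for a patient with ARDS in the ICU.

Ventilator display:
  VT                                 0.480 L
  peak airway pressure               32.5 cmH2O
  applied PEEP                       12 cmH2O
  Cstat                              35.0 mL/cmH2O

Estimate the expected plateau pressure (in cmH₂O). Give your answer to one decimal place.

Pplat = PEEP + Vt / Cstat = 12 + 480 / 35.0 = 12 + 13.714 = 25.714 cmH2O.

25.7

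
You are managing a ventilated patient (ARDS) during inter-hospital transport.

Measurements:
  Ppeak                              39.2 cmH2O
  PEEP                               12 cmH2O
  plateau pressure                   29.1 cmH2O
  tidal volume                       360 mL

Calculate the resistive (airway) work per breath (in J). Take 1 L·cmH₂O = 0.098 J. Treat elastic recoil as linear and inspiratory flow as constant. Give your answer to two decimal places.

With constant inspiratory flow the resistive pressure is constant at PIP − Pplat = 39.2 − 29.1 = 10.1 cmH2O, so resistive work = 10.1 × 0.360 = 3.636 L·cmH2O.
× 0.098 J/(L·cmH2O) → 0.3563 J.

0.36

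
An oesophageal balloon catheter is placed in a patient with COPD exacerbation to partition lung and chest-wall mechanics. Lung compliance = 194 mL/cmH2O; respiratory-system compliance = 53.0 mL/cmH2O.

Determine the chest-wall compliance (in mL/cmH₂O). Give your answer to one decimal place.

72.9

1/Ccw = 1/Crs − 1/CL.
1/Ccw = 1/53.0 − 1/194 = 0.01371.
Ccw = 72.939 mL/cmH2O.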